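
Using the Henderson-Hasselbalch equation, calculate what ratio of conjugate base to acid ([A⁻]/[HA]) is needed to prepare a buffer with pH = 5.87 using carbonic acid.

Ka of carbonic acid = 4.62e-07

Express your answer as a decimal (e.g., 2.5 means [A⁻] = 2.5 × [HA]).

pKa = -log(4.62e-07) = 6.3354. pH = pKa + log([A⁻]/[HA]), so log([A⁻]/[HA]) = pH − pKa = 5.87 − 6.3354 = -0.4654. [A⁻]/[HA] = 10^(-0.4654) = 0.342

[A⁻]/[HA] = 0.342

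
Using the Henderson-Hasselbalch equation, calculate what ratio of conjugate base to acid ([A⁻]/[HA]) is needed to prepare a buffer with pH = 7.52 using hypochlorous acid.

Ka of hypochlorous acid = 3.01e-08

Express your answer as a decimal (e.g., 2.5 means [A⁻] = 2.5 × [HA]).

pKa = -log(3.01e-08) = 7.5214. pH = pKa + log([A⁻]/[HA]), so log([A⁻]/[HA]) = pH − pKa = 7.52 − 7.5214 = -0.0014. [A⁻]/[HA] = 10^(-0.0014) = 0.997

[A⁻]/[HA] = 0.997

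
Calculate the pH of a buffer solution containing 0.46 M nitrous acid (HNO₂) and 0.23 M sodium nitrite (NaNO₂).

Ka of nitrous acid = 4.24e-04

pKa = -log(4.24e-04) = 3.37. pH = pKa + log([A⁻]/[HA]) = 3.37 + log(0.23/0.46)

pH = 3.07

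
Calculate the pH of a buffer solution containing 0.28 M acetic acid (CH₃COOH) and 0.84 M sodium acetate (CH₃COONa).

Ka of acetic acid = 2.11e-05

pKa = -log(2.11e-05) = 4.68. pH = pKa + log([A⁻]/[HA]) = 4.68 + log(0.84/0.28)

pH = 5.15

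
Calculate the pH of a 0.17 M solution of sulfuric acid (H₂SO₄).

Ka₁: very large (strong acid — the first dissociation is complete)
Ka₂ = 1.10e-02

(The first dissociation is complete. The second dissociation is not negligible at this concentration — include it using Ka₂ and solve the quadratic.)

First dissociation is complete: [H⁺]₀ = [HSO₄⁻]₀ = C = 0.17 M. Second dissociation HSO₄⁻ ⇌ H⁺ + SO₄²⁻: let x = [SO₄²⁻]. Ka₂ = (C + x)·x / (C − x) = 1.10e-02 → x² + (C + Ka₂)·x − Ka₂·C = 0 → x² + 0.18100·x − 1.870e-03 = 0. x = (−0.18100 + √(0.18100² + 4 × 1.870e-03)) / 2 = 9.8008e-03 M. [H⁺] = C + x = 0.17 + 9.8008e-03 = 1.7980e-01 M. pH = -log(1.7980e-01) = 0.75.

pH = 0.75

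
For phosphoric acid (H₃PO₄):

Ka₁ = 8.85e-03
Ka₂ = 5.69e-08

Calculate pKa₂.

pKa₂ = -log(Ka₂) = -log(5.69e-08) = 7.24.

pK_{a2} = 7.24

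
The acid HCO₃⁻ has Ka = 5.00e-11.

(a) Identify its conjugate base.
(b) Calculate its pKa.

(a) The conjugate base is formed by removing one H⁺ from HCO₃⁻, giving CO₃²⁻. (b) pKa = -log(Ka) = -log(5.00e-11) = 10.30.

Conjugate base: CO₃²⁻; pK_a = 10.30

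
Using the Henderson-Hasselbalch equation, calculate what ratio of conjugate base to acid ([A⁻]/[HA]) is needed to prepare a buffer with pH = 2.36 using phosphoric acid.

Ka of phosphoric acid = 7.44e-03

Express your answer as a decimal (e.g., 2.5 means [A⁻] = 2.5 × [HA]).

pKa = -log(7.44e-03) = 2.1284. pH = pKa + log([A⁻]/[HA]), so log([A⁻]/[HA]) = pH − pKa = 2.36 − 2.1284 = 0.2316. [A⁻]/[HA] = 10^(0.2316) = 1.70

[A⁻]/[HA] = 1.70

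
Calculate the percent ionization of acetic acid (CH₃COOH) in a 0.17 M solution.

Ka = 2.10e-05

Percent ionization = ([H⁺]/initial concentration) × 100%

Using Ka equilibrium: x² + Ka×x - Ka×C = 0. Solving: [H⁺] = 1.8790e-03. Percent = (1.8790e-03/0.17) × 100

Percent ionization = 1.11%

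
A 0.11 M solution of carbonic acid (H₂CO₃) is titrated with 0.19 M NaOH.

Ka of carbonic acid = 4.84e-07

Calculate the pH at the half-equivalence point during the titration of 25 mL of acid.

At half-equivalence [HA] = [A⁻], so Henderson-Hasselbalch gives pH = pKa = -log(4.84e-07) = 6.32.

pH = pKa = 6.32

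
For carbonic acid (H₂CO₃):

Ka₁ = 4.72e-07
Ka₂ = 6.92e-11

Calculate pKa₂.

pKa₂ = -log(Ka₂) = -log(6.92e-11) = 10.16.

pK_{a2} = 10.16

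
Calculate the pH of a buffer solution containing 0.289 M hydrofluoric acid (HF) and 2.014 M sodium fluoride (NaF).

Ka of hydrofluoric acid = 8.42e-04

pKa = -log(8.42e-04) = 3.07. pH = pKa + log([A⁻]/[HA]) = 3.07 + log(2.014/0.289)

pH = 3.92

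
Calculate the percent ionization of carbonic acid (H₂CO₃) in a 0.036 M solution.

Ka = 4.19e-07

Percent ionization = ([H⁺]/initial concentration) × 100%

Using Ka equilibrium: x² + Ka×x - Ka×C = 0. Solving: [H⁺] = 1.2261e-04. Percent = (1.2261e-04/0.036) × 100

Percent ionization = 0.341%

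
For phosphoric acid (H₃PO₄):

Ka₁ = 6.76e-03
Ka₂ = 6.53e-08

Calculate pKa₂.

pKa₂ = -log(Ka₂) = -log(6.53e-08) = 7.19.

pK_{a2} = 7.19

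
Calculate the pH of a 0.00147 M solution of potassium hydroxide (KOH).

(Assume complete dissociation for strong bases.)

[OH⁻] = 0.00147 M for strong base. pOH = -log[OH⁻] = 2.83, pH = 14 - pOH

pH = 11.17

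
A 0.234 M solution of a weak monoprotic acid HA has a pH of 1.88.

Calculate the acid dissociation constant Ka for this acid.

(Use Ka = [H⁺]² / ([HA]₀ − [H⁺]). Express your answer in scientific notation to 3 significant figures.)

[H⁺] = 10^(−pH) = 10^(−1.88) = 1.318e-02 M. For HA ⇌ H⁺ + A⁻, Ka = [H⁺][A⁻]/[HA] = [H⁺]² / ([HA]₀ − [H⁺]) = (1.318e-02)² / (0.234 − 1.318e-02) = 7.87e-04.

K_a = 7.87e-04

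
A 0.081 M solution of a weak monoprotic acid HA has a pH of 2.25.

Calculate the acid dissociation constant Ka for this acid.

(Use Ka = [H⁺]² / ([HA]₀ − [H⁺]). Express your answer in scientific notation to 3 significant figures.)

[H⁺] = 10^(−pH) = 10^(−2.25) = 5.623e-03 M. For HA ⇌ H⁺ + A⁻, Ka = [H⁺][A⁻]/[HA] = [H⁺]² / ([HA]₀ − [H⁺]) = (5.623e-03)² / (0.081 − 5.623e-03) = 4.20e-04.

K_a = 4.20e-04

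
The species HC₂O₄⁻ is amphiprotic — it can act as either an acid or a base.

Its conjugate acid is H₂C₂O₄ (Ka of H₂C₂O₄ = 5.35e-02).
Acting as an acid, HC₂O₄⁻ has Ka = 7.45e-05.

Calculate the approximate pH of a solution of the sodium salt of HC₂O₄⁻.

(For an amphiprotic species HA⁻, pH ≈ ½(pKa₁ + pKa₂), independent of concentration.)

pKa₁ = -log(5.35e-02) = 1.27; pKa₂ = -log(7.45e-05) = 4.13. For an amphiprotic species, pH ≈ ½(pKa₁ + pKa₂) = ½(1.27 + 4.13) = 2.70.

pH = 2.70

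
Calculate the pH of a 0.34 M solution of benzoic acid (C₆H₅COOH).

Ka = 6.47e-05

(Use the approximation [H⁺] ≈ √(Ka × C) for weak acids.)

[H⁺] = √(Ka × C) = √(6.47e-05 × 0.34) = 4.6902e-03. pH = -log(4.6902e-03)

pH = 2.33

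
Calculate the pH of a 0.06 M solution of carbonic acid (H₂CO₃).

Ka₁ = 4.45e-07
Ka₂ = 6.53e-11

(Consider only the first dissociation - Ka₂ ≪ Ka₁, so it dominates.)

First dissociation dominates. From Ka₁ = [H⁺][HA⁻]/[H₂A], x² + Ka₁·x − Ka₁·C = 0 with C = 0.06 M and Ka₁ = 4.45e-07. Solving: [H⁺] = (−Ka₁ + √(Ka₁² + 4·Ka₁·C)) / 2 = 1.6318e-04 M. pH = -log(1.6318e-04) = 3.79.

pH = 3.79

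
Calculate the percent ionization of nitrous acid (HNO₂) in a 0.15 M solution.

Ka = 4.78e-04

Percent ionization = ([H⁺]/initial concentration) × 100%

Using Ka equilibrium: x² + Ka×x - Ka×C = 0. Solving: [H⁺] = 8.2320e-03. Percent = (8.2320e-03/0.15) × 100

Percent ionization = 5.49%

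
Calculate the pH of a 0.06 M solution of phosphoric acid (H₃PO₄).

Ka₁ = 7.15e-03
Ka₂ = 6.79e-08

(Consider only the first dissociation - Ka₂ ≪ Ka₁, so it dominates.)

First dissociation dominates. From Ka₁ = [H⁺][HA⁻]/[H₂A], x² + Ka₁·x − Ka₁·C = 0 with C = 0.06 M and Ka₁ = 7.15e-03. Solving: [H⁺] = (−Ka₁ + √(Ka₁² + 4·Ka₁·C)) / 2 = 1.7444e-02 M. pH = -log(1.7444e-02) = 1.76.

pH = 1.76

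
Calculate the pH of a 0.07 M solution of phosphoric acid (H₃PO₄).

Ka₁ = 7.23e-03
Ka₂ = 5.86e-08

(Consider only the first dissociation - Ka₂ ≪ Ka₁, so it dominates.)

First dissociation dominates. From Ka₁ = [H⁺][HA⁻]/[H₂A], x² + Ka₁·x − Ka₁·C = 0 with C = 0.07 M and Ka₁ = 7.23e-03. Solving: [H⁺] = (−Ka₁ + √(Ka₁² + 4·Ka₁·C)) / 2 = 1.9170e-02 M. pH = -log(1.9170e-02) = 1.72.

pH = 1.72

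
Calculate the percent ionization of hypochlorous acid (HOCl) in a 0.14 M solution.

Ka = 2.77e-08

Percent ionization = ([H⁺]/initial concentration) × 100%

Using Ka equilibrium: x² + Ka×x - Ka×C = 0. Solving: [H⁺] = 6.2260e-05. Percent = (6.2260e-05/0.14) × 100

Percent ionization = 0.0445%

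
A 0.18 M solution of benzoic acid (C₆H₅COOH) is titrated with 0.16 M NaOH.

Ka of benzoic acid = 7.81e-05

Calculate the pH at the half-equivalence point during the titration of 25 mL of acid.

At half-equivalence [HA] = [A⁻], so Henderson-Hasselbalch gives pH = pKa = -log(7.81e-05) = 4.11.

pH = pKa = 4.11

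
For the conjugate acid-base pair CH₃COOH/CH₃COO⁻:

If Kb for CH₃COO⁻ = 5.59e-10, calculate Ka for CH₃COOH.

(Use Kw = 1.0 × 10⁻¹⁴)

For a conjugate pair Ka × Kb = Kw, so Ka = Kw/Kb = 1.0 × 10⁻¹⁴ / 5.59e-10 = 1.79e-05.

K_a = 1.79e-05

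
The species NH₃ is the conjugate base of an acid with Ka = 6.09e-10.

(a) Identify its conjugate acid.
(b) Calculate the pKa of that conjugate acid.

(a) The conjugate acid is formed by adding one H⁺ to NH₃, giving NH₄⁺. (b) pKa = -log(Ka) = -log(6.09e-10) = 9.22.

Conjugate acid: NH₄⁺; pK_a = 9.22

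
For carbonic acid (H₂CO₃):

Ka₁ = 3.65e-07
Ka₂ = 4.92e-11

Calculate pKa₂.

pKa₂ = -log(Ka₂) = -log(4.92e-11) = 10.31.

pK_{a2} = 10.31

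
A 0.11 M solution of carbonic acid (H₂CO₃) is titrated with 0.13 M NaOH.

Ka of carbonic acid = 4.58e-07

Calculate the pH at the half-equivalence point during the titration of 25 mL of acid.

At half-equivalence [HA] = [A⁻], so Henderson-Hasselbalch gives pH = pKa = -log(4.58e-07) = 6.34.

pH = pKa = 6.34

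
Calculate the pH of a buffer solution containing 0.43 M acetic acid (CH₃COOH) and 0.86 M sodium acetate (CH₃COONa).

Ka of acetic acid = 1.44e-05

pKa = -log(1.44e-05) = 4.84. pH = pKa + log([A⁻]/[HA]) = 4.84 + log(0.86/0.43)

pH = 5.14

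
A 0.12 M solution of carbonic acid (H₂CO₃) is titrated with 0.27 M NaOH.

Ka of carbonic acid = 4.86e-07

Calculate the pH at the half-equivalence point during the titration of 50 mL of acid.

At half-equivalence [HA] = [A⁻], so Henderson-Hasselbalch gives pH = pKa = -log(4.86e-07) = 6.31.

pH = pKa = 6.31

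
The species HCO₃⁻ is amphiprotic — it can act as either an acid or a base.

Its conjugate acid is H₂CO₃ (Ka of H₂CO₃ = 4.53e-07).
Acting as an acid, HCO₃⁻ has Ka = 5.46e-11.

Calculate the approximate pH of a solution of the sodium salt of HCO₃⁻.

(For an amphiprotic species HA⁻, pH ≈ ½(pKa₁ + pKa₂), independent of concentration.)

pKa₁ = -log(4.53e-07) = 6.34; pKa₂ = -log(5.46e-11) = 10.26. For an amphiprotic species, pH ≈ ½(pKa₁ + pKa₂) = ½(6.34 + 10.26) = 8.30.

pH = 8.30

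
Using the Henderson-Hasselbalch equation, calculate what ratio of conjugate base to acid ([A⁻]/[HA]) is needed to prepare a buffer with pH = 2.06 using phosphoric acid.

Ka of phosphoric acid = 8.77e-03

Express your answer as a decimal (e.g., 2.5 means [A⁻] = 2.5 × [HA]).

pKa = -log(8.77e-03) = 2.0570. pH = pKa + log([A⁻]/[HA]), so log([A⁻]/[HA]) = pH − pKa = 2.06 − 2.0570 = 0.0030. [A⁻]/[HA] = 10^(0.0030) = 1.01

[A⁻]/[HA] = 1.01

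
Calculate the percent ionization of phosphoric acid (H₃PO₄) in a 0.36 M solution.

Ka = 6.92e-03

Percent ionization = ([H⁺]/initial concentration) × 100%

Using Ka equilibrium: x² + Ka×x - Ka×C = 0. Solving: [H⁺] = 4.6572e-02. Percent = (4.6572e-02/0.36) × 100

Percent ionization = 12.9%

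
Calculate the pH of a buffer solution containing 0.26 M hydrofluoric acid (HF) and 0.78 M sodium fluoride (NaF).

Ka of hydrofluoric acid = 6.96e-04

pKa = -log(6.96e-04) = 3.16. pH = pKa + log([A⁻]/[HA]) = 3.16 + log(0.78/0.26)

pH = 3.63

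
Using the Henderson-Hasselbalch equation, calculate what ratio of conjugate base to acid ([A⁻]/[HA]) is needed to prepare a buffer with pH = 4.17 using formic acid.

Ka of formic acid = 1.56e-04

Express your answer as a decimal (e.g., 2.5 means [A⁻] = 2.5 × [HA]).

pKa = -log(1.56e-04) = 3.8069. pH = pKa + log([A⁻]/[HA]), so log([A⁻]/[HA]) = pH − pKa = 4.17 − 3.8069 = 0.3631. [A⁻]/[HA] = 10^(0.3631) = 2.31

[A⁻]/[HA] = 2.31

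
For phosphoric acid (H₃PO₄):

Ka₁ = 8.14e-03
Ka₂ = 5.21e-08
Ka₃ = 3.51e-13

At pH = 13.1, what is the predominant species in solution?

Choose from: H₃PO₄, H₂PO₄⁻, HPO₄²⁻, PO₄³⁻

pKa₁ = 2.09, pKa₂ = 7.28, pKa₃ = 12.45. For a polyprotic acid the predominant species crosses at each pKa: below pKa_n the protonated form dominates, above it the deprotonated form does. At pH = 13.1, the predominant species is PO₄³⁻.

PO₄³⁻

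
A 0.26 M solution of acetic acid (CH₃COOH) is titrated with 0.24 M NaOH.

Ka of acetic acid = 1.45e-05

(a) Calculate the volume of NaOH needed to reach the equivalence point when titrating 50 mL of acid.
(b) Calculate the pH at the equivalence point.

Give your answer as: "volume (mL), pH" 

moles acid = 0.26 × 50/1000 = 0.013 mol; V_base = moles/0.24 × 1000 = 54.2 mL. At equivalence only the conjugate base is present: [A⁻] = 0.013/0.104 = 1.2480e-01 M. Kb = Kw/Ka = 6.90e-10; [OH⁻] = √(Kb × [A⁻]) = 9.2773e-06; pOH = 5.03; pH = 14 - pOH = 8.97.

V = 54.2 mL, pH = 8.97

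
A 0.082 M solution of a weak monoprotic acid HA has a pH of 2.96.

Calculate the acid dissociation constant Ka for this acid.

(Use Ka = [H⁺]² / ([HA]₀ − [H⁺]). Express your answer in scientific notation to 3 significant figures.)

[H⁺] = 10^(−pH) = 10^(−2.96) = 1.096e-03 M. For HA ⇌ H⁺ + A⁻, Ka = [H⁺][A⁻]/[HA] = [H⁺]² / ([HA]₀ − [H⁺]) = (1.096e-03)² / (0.082 − 1.096e-03) = 1.49e-05.

K_a = 1.49e-05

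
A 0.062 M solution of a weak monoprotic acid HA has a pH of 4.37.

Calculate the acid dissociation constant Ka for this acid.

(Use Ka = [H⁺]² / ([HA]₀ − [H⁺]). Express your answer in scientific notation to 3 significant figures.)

[H⁺] = 10^(−pH) = 10^(−4.37) = 4.266e-05 M. For HA ⇌ H⁺ + A⁻, Ka = [H⁺][A⁻]/[HA] = [H⁺]² / ([HA]₀ − [H⁺]) = (4.266e-05)² / (0.062 − 4.266e-05) = 2.94e-08.

K_a = 2.94e-08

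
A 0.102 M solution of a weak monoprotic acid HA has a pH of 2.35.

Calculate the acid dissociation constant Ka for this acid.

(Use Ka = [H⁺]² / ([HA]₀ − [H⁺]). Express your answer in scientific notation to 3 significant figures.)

[H⁺] = 10^(−pH) = 10^(−2.35) = 4.467e-03 M. For HA ⇌ H⁺ + A⁻, Ka = [H⁺][A⁻]/[HA] = [H⁺]² / ([HA]₀ − [H⁺]) = (4.467e-03)² / (0.102 − 4.467e-03) = 2.05e-04.

K_a = 2.05e-04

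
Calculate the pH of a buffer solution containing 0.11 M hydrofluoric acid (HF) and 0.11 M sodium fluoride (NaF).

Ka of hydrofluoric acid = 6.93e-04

pKa = -log(6.93e-04) = 3.16. pH = pKa + log([A⁻]/[HA]) = 3.16 + log(0.11/0.11)

pH = 3.16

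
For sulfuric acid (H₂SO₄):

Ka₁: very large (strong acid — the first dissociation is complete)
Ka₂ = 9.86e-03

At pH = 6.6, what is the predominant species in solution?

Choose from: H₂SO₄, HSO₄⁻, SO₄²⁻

The first dissociation is complete, so H₂SO₄ itself is never the predominant species in water; pKa₂ = -log(9.86e-03) = 2.01. For a polyprotic acid the predominant species crosses at each pKa: below pKa_n the protonated form dominates, above it the deprotonated form does. At pH = 6.6, the predominant species is SO₄²⁻.

SO₄²⁻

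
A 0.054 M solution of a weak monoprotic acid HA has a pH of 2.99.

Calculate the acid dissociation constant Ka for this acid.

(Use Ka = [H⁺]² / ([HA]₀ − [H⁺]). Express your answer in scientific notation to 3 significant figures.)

[H⁺] = 10^(−pH) = 10^(−2.99) = 1.023e-03 M. For HA ⇌ H⁺ + A⁻, Ka = [H⁺][A⁻]/[HA] = [H⁺]² / ([HA]₀ − [H⁺]) = (1.023e-03)² / (0.054 − 1.023e-03) = 1.98e-05.

K_a = 1.98e-05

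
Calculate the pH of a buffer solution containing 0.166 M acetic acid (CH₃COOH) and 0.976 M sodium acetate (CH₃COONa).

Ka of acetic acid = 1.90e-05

pKa = -log(1.90e-05) = 4.72. pH = pKa + log([A⁻]/[HA]) = 4.72 + log(0.976/0.166)

pH = 5.49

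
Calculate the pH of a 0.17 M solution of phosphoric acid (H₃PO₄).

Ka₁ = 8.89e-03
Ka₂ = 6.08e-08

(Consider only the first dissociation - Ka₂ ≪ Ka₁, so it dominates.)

First dissociation dominates. From Ka₁ = [H⁺][HA⁻]/[H₂A], x² + Ka₁·x − Ka₁·C = 0 with C = 0.17 M and Ka₁ = 8.89e-03. Solving: [H⁺] = (−Ka₁ + √(Ka₁² + 4·Ka₁·C)) / 2 = 3.4684e-02 M. pH = -log(3.4684e-02) = 1.46.

pH = 1.46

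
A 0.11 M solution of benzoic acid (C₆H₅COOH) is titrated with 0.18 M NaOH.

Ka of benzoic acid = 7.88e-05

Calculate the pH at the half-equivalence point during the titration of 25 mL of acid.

At half-equivalence [HA] = [A⁻], so Henderson-Hasselbalch gives pH = pKa = -log(7.88e-05) = 4.10.

pH = pKa = 4.10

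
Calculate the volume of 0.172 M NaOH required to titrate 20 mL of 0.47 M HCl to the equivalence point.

At equivalence: moles acid = moles base. moles HCl = 0.47 × 20/1000 = 0.0094 mol. V_base = moles / 0.172 × 1000 = 54.7 mL.

V_{base} = 54.7 mL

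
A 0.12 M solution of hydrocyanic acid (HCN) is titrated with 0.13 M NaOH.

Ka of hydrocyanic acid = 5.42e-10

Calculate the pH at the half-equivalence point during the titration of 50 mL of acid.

At half-equivalence [HA] = [A⁻], so Henderson-Hasselbalch gives pH = pKa = -log(5.42e-10) = 9.27.

pH = pKa = 9.27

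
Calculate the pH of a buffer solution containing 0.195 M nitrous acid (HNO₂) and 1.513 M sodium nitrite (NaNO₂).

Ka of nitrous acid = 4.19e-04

pKa = -log(4.19e-04) = 3.38. pH = pKa + log([A⁻]/[HA]) = 3.38 + log(1.513/0.195)

pH = 4.27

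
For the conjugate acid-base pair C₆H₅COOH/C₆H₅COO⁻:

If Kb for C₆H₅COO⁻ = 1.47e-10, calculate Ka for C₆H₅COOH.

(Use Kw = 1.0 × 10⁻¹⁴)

For a conjugate pair Ka × Kb = Kw, so Ka = Kw/Kb = 1.0 × 10⁻¹⁴ / 1.47e-10 = 6.80e-05.

K_a = 6.80e-05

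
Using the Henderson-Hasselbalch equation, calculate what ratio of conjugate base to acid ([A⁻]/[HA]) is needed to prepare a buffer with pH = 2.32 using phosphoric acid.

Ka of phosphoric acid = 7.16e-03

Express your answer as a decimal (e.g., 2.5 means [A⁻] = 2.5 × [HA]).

pKa = -log(7.16e-03) = 2.1451. pH = pKa + log([A⁻]/[HA]), so log([A⁻]/[HA]) = pH − pKa = 2.32 − 2.1451 = 0.1749. [A⁻]/[HA] = 10^(0.1749) = 1.50

[A⁻]/[HA] = 1.50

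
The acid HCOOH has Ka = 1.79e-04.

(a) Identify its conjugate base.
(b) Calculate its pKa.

(a) The conjugate base is formed by removing one H⁺ from HCOOH, giving HCOO⁻. (b) pKa = -log(Ka) = -log(1.79e-04) = 3.75.

Conjugate base: HCOO⁻; pK_a = 3.75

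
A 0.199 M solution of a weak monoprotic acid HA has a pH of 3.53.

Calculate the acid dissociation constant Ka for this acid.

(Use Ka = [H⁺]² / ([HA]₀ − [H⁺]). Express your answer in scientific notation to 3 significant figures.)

[H⁺] = 10^(−pH) = 10^(−3.53) = 2.951e-04 M. For HA ⇌ H⁺ + A⁻, Ka = [H⁺][A⁻]/[HA] = [H⁺]² / ([HA]₀ − [H⁺]) = (2.951e-04)² / (0.199 − 2.951e-04) = 4.38e-07.

K_a = 4.38e-07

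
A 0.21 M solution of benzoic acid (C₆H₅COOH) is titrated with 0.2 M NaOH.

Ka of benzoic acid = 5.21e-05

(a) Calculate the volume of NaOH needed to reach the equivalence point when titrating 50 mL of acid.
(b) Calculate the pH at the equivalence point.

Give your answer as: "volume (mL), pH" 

moles acid = 0.21 × 50/1000 = 0.0105 mol; V_base = moles/0.2 × 1000 = 52.5 mL. At equivalence only the conjugate base is present: [A⁻] = 0.0105/0.102 = 1.0244e-01 M. Kb = Kw/Ka = 1.92e-10; [OH⁻] = √(Kb × [A⁻]) = 4.4342e-06; pOH = 5.35; pH = 14 - pOH = 8.65.

V = 52.5 mL, pH = 8.65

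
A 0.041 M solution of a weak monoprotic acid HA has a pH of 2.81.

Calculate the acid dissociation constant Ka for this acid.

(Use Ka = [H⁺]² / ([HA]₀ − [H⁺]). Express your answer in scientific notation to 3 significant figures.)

[H⁺] = 10^(−pH) = 10^(−2.81) = 1.549e-03 M. For HA ⇌ H⁺ + A⁻, Ka = [H⁺][A⁻]/[HA] = [H⁺]² / ([HA]₀ − [H⁺]) = (1.549e-03)² / (0.041 − 1.549e-03) = 6.08e-05.

K_a = 6.08e-05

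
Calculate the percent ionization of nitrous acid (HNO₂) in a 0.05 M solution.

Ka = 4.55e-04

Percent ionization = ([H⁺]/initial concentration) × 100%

Using Ka equilibrium: x² + Ka×x - Ka×C = 0. Solving: [H⁺] = 4.5476e-03. Percent = (4.5476e-03/0.05) × 100

Percent ionization = 9.1%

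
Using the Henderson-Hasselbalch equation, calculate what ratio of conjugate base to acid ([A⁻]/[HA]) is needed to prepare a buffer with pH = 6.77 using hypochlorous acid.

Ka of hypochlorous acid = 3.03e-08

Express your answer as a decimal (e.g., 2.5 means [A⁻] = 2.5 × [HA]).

pKa = -log(3.03e-08) = 7.5186. pH = pKa + log([A⁻]/[HA]), so log([A⁻]/[HA]) = pH − pKa = 6.77 − 7.5186 = -0.7486. [A⁻]/[HA] = 10^(-0.7486) = 0.178

[A⁻]/[HA] = 0.178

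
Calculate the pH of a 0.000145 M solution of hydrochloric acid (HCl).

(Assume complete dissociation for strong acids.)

[H⁺] = 0.000145 M for strong acid. pH = -log[H⁺] = -log(0.000145)

pH = 3.84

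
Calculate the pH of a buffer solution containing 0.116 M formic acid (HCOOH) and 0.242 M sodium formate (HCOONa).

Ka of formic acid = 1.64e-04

pKa = -log(1.64e-04) = 3.79. pH = pKa + log([A⁻]/[HA]) = 3.79 + log(0.242/0.116)

pH = 4.10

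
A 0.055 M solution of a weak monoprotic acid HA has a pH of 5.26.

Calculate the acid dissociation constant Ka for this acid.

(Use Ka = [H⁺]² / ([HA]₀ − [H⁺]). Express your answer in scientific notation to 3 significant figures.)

[H⁺] = 10^(−pH) = 10^(−5.26) = 5.495e-06 M. For HA ⇌ H⁺ + A⁻, Ka = [H⁺][A⁻]/[HA] = [H⁺]² / ([HA]₀ − [H⁺]) = (5.495e-06)² / (0.055 − 5.495e-06) = 5.49e-10.

K_a = 5.49e-10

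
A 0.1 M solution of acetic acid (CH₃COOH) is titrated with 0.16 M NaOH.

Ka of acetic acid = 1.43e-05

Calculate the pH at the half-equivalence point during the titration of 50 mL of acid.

At half-equivalence [HA] = [A⁻], so Henderson-Hasselbalch gives pH = pKa = -log(1.43e-05) = 4.84.

pH = pKa = 4.84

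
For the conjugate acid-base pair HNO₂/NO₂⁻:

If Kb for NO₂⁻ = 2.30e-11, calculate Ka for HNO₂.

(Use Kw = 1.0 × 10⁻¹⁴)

For a conjugate pair Ka × Kb = Kw, so Ka = Kw/Kb = 1.0 × 10⁻¹⁴ / 2.30e-11 = 4.35e-04.

K_a = 4.35e-04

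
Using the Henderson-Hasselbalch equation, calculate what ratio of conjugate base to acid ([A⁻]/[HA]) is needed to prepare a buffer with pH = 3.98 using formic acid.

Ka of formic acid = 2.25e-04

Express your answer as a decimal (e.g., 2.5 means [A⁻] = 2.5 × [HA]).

pKa = -log(2.25e-04) = 3.6478. pH = pKa + log([A⁻]/[HA]), so log([A⁻]/[HA]) = pH − pKa = 3.98 − 3.6478 = 0.3322. [A⁻]/[HA] = 10^(0.3322) = 2.15

[A⁻]/[HA] = 2.15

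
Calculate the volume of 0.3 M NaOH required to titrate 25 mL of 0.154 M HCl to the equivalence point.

At equivalence: moles acid = moles base. moles HCl = 0.154 × 25/1000 = 0.00385 mol. V_base = moles / 0.3 × 1000 = 12.8 mL.

V_{base} = 12.8 mL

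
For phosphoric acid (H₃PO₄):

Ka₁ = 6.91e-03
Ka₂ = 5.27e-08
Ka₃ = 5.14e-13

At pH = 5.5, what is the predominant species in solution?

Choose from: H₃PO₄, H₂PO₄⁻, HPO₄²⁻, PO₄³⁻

pKa₁ = 2.16, pKa₂ = 7.28, pKa₃ = 12.29. For a polyprotic acid the predominant species crosses at each pKa: below pKa_n the protonated form dominates, above it the deprotonated form does. At pH = 5.5, the predominant species is H₂PO₄⁻.

H₂PO₄⁻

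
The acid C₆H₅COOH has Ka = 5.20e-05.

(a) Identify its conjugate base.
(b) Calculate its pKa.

(a) The conjugate base is formed by removing one H⁺ from C₆H₅COOH, giving C₆H₅COO⁻. (b) pKa = -log(Ka) = -log(5.20e-05) = 4.28.

Conjugate base: C₆H₅COO⁻; pK_a = 4.28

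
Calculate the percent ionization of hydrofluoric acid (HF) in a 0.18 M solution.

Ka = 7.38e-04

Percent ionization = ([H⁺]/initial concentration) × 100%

Using Ka equilibrium: x² + Ka×x - Ka×C = 0. Solving: [H⁺] = 1.1163e-02. Percent = (1.1163e-02/0.18) × 100

Percent ionization = 6.2%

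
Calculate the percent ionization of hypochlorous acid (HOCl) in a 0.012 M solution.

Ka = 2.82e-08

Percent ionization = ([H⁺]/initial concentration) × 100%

Using Ka equilibrium: x² + Ka×x - Ka×C = 0. Solving: [H⁺] = 1.8382e-05. Percent = (1.8382e-05/0.012) × 100

Percent ionization = 0.153%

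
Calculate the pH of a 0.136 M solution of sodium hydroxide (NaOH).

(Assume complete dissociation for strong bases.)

[OH⁻] = 0.136 M for strong base. pOH = -log[OH⁻] = 0.87, pH = 14 - pOH

pH = 13.13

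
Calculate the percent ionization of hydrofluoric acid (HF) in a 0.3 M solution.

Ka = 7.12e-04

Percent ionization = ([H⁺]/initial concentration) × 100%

Using Ka equilibrium: x² + Ka×x - Ka×C = 0. Solving: [H⁺] = 1.4263e-02. Percent = (1.4263e-02/0.3) × 100

Percent ionization = 4.75%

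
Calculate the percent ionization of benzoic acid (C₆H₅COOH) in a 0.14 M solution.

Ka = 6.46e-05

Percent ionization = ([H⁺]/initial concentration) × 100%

Using Ka equilibrium: x² + Ka×x - Ka×C = 0. Solving: [H⁺] = 2.9752e-03. Percent = (2.9752e-03/0.14) × 100

Percent ionization = 2.13%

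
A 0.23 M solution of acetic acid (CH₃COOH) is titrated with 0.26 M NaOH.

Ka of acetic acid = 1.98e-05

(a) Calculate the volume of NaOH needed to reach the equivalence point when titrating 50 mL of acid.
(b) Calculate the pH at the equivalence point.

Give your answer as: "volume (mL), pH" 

moles acid = 0.23 × 50/1000 = 0.0115 mol; V_base = moles/0.26 × 1000 = 44.2 mL. At equivalence only the conjugate base is present: [A⁻] = 0.0115/0.094 = 1.2204e-01 M. Kb = Kw/Ka = 5.05e-10; [OH⁻] = √(Kb × [A⁻]) = 7.8509e-06; pOH = 5.11; pH = 14 - pOH = 8.89.

V = 44.2 mL, pH = 8.89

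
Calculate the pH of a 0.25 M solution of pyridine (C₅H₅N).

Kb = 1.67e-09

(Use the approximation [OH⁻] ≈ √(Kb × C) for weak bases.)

[OH⁻] = √(Kb × C) = √(1.67e-09 × 0.25) = 2.0433e-05. pOH = 4.69, pH = 14 - pOH

pH = 9.31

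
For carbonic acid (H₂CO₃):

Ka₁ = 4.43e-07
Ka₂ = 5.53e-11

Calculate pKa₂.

pKa₂ = -log(Ka₂) = -log(5.53e-11) = 10.26.

pK_{a2} = 10.26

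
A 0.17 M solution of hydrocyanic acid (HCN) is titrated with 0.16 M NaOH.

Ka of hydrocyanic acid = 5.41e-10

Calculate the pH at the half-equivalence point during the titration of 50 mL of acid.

At half-equivalence [HA] = [A⁻], so Henderson-Hasselbalch gives pH = pKa = -log(5.41e-10) = 9.27.

pH = pKa = 9.27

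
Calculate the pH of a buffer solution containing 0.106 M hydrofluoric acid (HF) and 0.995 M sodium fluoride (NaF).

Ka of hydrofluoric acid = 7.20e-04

pKa = -log(7.20e-04) = 3.14. pH = pKa + log([A⁻]/[HA]) = 3.14 + log(0.995/0.106)

pH = 4.12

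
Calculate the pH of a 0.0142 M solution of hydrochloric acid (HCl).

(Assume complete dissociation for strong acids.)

[H⁺] = 0.0142 M for strong acid. pH = -log[H⁺] = -log(0.0142)

pH = 1.85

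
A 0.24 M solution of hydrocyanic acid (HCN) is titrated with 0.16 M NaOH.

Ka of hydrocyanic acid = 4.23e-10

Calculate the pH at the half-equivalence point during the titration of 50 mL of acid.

At half-equivalence [HA] = [A⁻], so Henderson-Hasselbalch gives pH = pKa = -log(4.23e-10) = 9.37.

pH = pKa = 9.37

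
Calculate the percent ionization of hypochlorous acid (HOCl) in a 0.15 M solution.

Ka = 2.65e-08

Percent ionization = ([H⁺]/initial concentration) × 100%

Using Ka equilibrium: x² + Ka×x - Ka×C = 0. Solving: [H⁺] = 6.3034e-05. Percent = (6.3034e-05/0.15) × 100

Percent ionization = 0.042%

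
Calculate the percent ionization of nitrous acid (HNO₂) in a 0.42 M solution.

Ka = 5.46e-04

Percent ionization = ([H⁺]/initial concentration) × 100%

Using Ka equilibrium: x² + Ka×x - Ka×C = 0. Solving: [H⁺] = 1.4873e-02. Percent = (1.4873e-02/0.42) × 100

Percent ionization = 3.54%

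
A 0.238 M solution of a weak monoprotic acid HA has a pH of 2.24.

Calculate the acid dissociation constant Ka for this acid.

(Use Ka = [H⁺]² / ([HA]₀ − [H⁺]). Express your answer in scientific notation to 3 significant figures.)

[H⁺] = 10^(−pH) = 10^(−2.24) = 5.754e-03 M. For HA ⇌ H⁺ + A⁻, Ka = [H⁺][A⁻]/[HA] = [H⁺]² / ([HA]₀ − [H⁺]) = (5.754e-03)² / (0.238 − 5.754e-03) = 1.43e-04.

K_a = 1.43e-04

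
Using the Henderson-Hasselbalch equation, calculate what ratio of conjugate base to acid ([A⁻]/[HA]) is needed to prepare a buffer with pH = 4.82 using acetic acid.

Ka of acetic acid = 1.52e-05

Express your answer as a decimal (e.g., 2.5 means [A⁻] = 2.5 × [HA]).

pKa = -log(1.52e-05) = 4.8182. pH = pKa + log([A⁻]/[HA]), so log([A⁻]/[HA]) = pH − pKa = 4.82 − 4.8182 = 0.0018. [A⁻]/[HA] = 10^(0.0018) = 1.00

[A⁻]/[HA] = 1.00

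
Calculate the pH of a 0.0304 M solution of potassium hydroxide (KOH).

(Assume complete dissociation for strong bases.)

[OH⁻] = 0.0304 M for strong base. pOH = -log[OH⁻] = 1.52, pH = 14 - pOH

pH = 12.48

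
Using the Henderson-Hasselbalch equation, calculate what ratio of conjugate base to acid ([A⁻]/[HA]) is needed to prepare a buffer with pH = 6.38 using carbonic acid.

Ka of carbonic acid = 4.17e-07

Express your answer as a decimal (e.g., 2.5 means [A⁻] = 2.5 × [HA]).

pKa = -log(4.17e-07) = 6.3799. pH = pKa + log([A⁻]/[HA]), so log([A⁻]/[HA]) = pH − pKa = 6.38 − 6.3799 = 0.0001. [A⁻]/[HA] = 10^(0.0001) = 1.00

[A⁻]/[HA] = 1.00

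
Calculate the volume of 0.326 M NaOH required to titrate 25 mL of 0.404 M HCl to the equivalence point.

At equivalence: moles acid = moles base. moles HCl = 0.404 × 25/1000 = 0.0101 mol. V_base = moles / 0.326 × 1000 = 31.0 mL.

V_{base} = 31.0 mL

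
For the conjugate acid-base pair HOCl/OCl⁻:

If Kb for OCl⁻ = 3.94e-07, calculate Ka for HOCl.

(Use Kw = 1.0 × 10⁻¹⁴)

For a conjugate pair Ka × Kb = Kw, so Ka = Kw/Kb = 1.0 × 10⁻¹⁴ / 3.94e-07 = 2.54e-08.

K_a = 2.54e-08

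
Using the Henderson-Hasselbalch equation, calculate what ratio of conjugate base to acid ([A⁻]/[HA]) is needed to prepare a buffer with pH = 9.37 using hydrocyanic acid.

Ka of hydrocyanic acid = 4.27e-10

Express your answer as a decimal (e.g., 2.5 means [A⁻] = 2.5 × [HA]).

pKa = -log(4.27e-10) = 9.3696. pH = pKa + log([A⁻]/[HA]), so log([A⁻]/[HA]) = pH − pKa = 9.37 − 9.3696 = 0.0004. [A⁻]/[HA] = 10^(0.0004) = 1.00

[A⁻]/[HA] = 1.00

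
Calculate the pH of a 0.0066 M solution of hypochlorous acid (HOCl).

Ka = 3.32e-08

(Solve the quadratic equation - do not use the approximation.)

x² + Ka×x - Ka×C = 0. Using quadratic formula: [H⁺] = 1.4786e-05

pH = 4.83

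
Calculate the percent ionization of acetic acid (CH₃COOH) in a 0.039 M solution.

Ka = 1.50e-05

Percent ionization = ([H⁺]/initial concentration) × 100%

Using Ka equilibrium: x² + Ka×x - Ka×C = 0. Solving: [H⁺] = 7.5739e-04. Percent = (7.5739e-04/0.039) × 100

Percent ionization = 1.94%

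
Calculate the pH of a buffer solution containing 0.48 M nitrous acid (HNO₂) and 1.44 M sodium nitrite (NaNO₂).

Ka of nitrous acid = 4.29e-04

pKa = -log(4.29e-04) = 3.37. pH = pKa + log([A⁻]/[HA]) = 3.37 + log(1.44/0.48)

pH = 3.84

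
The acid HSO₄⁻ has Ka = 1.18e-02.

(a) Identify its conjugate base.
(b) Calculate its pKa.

(a) The conjugate base is formed by removing one H⁺ from HSO₄⁻, giving SO₄²⁻. (b) pKa = -log(Ka) = -log(1.18e-02) = 1.93.

Conjugate base: SO₄²⁻; pK_a = 1.93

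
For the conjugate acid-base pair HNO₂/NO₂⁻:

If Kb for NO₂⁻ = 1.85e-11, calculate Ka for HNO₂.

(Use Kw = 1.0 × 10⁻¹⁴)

For a conjugate pair Ka × Kb = Kw, so Ka = Kw/Kb = 1.0 × 10⁻¹⁴ / 1.85e-11 = 5.41e-04.

K_a = 5.41e-04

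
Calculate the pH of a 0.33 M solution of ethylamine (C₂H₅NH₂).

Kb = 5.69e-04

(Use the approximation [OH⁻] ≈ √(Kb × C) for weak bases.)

[OH⁻] = √(Kb × C) = √(5.69e-04 × 0.33) = 1.3703e-02. pOH = 1.86, pH = 14 - pOH

pH = 12.14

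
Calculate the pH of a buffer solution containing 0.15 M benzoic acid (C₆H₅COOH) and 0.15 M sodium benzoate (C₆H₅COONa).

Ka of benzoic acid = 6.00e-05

pKa = -log(6.00e-05) = 4.22. pH = pKa + log([A⁻]/[HA]) = 4.22 + log(0.15/0.15)

pH = 4.22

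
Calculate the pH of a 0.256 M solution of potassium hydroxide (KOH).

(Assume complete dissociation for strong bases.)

[OH⁻] = 0.256 M for strong base. pOH = -log[OH⁻] = 0.59, pH = 14 - pOH

pH = 13.41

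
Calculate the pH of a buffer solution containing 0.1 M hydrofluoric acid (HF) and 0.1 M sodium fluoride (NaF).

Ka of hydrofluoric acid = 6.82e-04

pKa = -log(6.82e-04) = 3.17. pH = pKa + log([A⁻]/[HA]) = 3.17 + log(0.1/0.1)

pH = 3.17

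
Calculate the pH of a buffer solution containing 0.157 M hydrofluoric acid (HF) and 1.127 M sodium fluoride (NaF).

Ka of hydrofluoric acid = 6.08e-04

pKa = -log(6.08e-04) = 3.22. pH = pKa + log([A⁻]/[HA]) = 3.22 + log(1.127/0.157)

pH = 4.07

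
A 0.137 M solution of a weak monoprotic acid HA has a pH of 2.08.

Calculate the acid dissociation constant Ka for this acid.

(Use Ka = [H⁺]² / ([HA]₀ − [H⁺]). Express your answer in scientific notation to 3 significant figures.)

[H⁺] = 10^(−pH) = 10^(−2.08) = 8.318e-03 M. For HA ⇌ H⁺ + A⁻, Ka = [H⁺][A⁻]/[HA] = [H⁺]² / ([HA]₀ − [H⁺]) = (8.318e-03)² / (0.137 − 8.318e-03) = 5.38e-04.

K_a = 5.38e-04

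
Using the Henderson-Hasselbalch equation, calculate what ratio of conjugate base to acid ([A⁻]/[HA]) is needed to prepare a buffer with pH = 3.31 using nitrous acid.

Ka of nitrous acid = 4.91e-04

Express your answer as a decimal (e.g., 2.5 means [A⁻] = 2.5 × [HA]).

pKa = -log(4.91e-04) = 3.3089. pH = pKa + log([A⁻]/[HA]), so log([A⁻]/[HA]) = pH − pKa = 3.31 − 3.3089 = 0.0011. [A⁻]/[HA] = 10^(0.0011) = 1.00

[A⁻]/[HA] = 1.00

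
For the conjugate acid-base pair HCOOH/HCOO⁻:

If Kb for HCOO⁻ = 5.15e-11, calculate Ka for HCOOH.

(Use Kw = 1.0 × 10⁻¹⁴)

For a conjugate pair Ka × Kb = Kw, so Ka = Kw/Kb = 1.0 × 10⁻¹⁴ / 5.15e-11 = 1.94e-04.

K_a = 1.94e-04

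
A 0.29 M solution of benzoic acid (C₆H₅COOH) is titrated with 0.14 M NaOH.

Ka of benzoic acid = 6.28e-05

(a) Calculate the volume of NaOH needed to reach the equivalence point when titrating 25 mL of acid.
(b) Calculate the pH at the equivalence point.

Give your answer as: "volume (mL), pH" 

moles acid = 0.29 × 25/1000 = 0.00725 mol; V_base = moles/0.14 × 1000 = 51.8 mL. At equivalence only the conjugate base is present: [A⁻] = 0.00725/0.077 = 9.4419e-02 M. Kb = Kw/Ka = 1.59e-10; [OH⁻] = √(Kb × [A⁻]) = 3.8775e-06; pOH = 5.41; pH = 14 - pOH = 8.59.

V = 51.8 mL, pH = 8.59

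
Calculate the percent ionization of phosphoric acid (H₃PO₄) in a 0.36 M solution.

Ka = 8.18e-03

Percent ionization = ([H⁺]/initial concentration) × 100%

Using Ka equilibrium: x² + Ka×x - Ka×C = 0. Solving: [H⁺] = 5.0330e-02. Percent = (5.0330e-02/0.36) × 100

Percent ionization = 14%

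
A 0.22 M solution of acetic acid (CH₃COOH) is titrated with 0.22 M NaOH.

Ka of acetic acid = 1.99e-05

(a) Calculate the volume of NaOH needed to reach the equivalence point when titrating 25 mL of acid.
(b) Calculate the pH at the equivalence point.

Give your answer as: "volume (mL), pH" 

moles acid = 0.22 × 25/1000 = 0.0055 mol; V_base = moles/0.22 × 1000 = 25.0 mL. At equivalence only the conjugate base is present: [A⁻] = 0.0055/0.050 = 1.1000e-01 M. Kb = Kw/Ka = 5.03e-10; [OH⁻] = √(Kb × [A⁻]) = 7.4348e-06; pOH = 5.13; pH = 14 - pOH = 8.87.

V = 25.0 mL, pH = 8.87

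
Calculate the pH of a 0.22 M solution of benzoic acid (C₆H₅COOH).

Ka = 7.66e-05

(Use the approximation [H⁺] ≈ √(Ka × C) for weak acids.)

[H⁺] = √(Ka × C) = √(7.66e-05 × 0.22) = 4.1051e-03. pH = -log(4.1051e-03)

pH = 2.39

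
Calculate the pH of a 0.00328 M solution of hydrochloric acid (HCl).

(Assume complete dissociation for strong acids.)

[H⁺] = 0.00328 M for strong acid. pH = -log[H⁺] = -log(0.00328)

pH = 2.48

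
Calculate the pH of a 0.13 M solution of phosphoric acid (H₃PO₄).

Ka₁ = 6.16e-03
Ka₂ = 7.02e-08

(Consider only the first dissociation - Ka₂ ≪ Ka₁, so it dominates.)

First dissociation dominates. From Ka₁ = [H⁺][HA⁻]/[H₂A], x² + Ka₁·x − Ka₁·C = 0 with C = 0.13 M and Ka₁ = 6.16e-03. Solving: [H⁺] = (−Ka₁ + √(Ka₁² + 4·Ka₁·C)) / 2 = 2.5386e-02 M. pH = -log(2.5386e-02) = 1.60.

pH = 1.60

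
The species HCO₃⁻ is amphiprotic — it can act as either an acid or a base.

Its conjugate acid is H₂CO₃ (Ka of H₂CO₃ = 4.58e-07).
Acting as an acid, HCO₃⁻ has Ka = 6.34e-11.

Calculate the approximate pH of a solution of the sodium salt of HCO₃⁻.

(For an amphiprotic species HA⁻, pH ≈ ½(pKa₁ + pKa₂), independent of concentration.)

pKa₁ = -log(4.58e-07) = 6.34; pKa₂ = -log(6.34e-11) = 10.20. For an amphiprotic species, pH ≈ ½(pKa₁ + pKa₂) = ½(6.34 + 10.20) = 8.27.

pH = 8.27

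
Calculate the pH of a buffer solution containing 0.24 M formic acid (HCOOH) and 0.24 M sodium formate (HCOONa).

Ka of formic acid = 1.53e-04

pKa = -log(1.53e-04) = 3.82. pH = pKa + log([A⁻]/[HA]) = 3.82 + log(0.24/0.24)

pH = 3.82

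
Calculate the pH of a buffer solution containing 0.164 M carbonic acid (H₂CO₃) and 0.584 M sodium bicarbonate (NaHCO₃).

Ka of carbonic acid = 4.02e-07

pKa = -log(4.02e-07) = 6.40. pH = pKa + log([A⁻]/[HA]) = 6.40 + log(0.584/0.164)

pH = 6.95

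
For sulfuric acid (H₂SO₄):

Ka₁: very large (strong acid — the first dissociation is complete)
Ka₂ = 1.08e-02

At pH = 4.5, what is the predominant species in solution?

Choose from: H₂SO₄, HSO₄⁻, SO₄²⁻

The first dissociation is complete, so H₂SO₄ itself is never the predominant species in water; pKa₂ = -log(1.08e-02) = 1.97. For a polyprotic acid the predominant species crosses at each pKa: below pKa_n the protonated form dominates, above it the deprotonated form does. At pH = 4.5, the predominant species is SO₄²⁻.

SO₄²⁻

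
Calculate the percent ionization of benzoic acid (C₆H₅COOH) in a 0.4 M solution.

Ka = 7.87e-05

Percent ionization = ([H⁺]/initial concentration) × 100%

Using Ka equilibrium: x² + Ka×x - Ka×C = 0. Solving: [H⁺] = 5.5715e-03. Percent = (5.5715e-03/0.4) × 100

Percent ionization = 1.39%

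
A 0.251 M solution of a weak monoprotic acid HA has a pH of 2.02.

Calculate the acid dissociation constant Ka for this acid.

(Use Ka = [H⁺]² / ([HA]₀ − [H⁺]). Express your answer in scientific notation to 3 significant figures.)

[H⁺] = 10^(−pH) = 10^(−2.02) = 9.550e-03 M. For HA ⇌ H⁺ + A⁻, Ka = [H⁺][A⁻]/[HA] = [H⁺]² / ([HA]₀ − [H⁺]) = (9.550e-03)² / (0.251 − 9.550e-03) = 3.78e-04.

K_a = 3.78e-04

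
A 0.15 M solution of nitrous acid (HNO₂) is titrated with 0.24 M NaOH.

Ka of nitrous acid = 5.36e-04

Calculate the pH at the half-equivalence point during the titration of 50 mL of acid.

At half-equivalence [HA] = [A⁻], so Henderson-Hasselbalch gives pH = pKa = -log(5.36e-04) = 3.27.

pH = pKa = 3.27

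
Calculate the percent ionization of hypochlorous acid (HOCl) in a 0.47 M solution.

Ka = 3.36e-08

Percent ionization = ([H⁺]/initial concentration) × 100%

Using Ka equilibrium: x² + Ka×x - Ka×C = 0. Solving: [H⁺] = 1.2565e-04. Percent = (1.2565e-04/0.47) × 100

Percent ionization = 0.0267%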